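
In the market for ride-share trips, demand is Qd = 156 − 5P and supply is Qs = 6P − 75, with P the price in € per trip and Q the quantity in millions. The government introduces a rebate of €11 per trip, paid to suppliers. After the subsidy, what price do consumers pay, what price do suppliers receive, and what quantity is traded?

Consumers pay €15; suppliers receive €26; quantity = 81.

Without the subsidy, 156 − 5P = 6P − 75 gives 11P = 231, so P* = €21 and Q* = 51.
With a per-unit subsidy paid to suppliers, each receives P + 11 per unit sold, so supply becomes Qs = 6(P + 11) − 75.
Solving gives Q = 81 with consumers paying €15 and suppliers receiving €26 (the €11 wedge).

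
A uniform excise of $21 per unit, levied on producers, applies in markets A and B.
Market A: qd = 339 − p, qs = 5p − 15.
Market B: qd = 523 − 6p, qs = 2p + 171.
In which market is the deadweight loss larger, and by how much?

Market A: pre-tax p* = $59, q* = 280; post-tax q = 262.5; deadweight loss = $183.75.
Market B: pre-tax p* = $44, q* = 259; post-tax q = 227.5; deadweight loss = $330.75.
Difference: $183.75 vs $330.75 → market B is larger by $147.

Market B, by $147.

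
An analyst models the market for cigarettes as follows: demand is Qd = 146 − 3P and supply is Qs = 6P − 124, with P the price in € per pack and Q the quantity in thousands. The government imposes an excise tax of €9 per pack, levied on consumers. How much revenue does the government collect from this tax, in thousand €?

Before the tax: set 146 − 3P = 6P − 124 → P* = €30, Q* = 56.
With the tax collected from consumers, demand (in seller-price terms) shifts: Qd = 146 − 3(P + 9).
New equilibrium: consumers pay €36, sellers receive €27, Q = 38. (Wedge: Pb − Ps = 9.)
Revenue = t · Q = 9 · 38 = €342.

Tax revenue = €342 thousand.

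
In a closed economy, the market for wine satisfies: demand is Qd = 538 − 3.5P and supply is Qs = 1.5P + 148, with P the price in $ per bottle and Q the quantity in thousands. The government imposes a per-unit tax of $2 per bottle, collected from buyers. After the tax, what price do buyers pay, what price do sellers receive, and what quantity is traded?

Without the tax, 538 − 3.5P = 1.5P + 148 gives 5P = 390, so P* = $78 and Q* = 265.
With the tax collected from buyers, demand (in seller-price terms) shifts: Qd = 538 − 3.5(P + 2).
New equilibrium: buyers pay $78.6, sellers receive $76.6, Q = 262.9. (Wedge: Pb − Ps = 2.)
The less price-elastic side of the market bears the larger share of a per-unit tax.

Buyers pay $78.6; sellers receive $76.6; quantity = 262.9.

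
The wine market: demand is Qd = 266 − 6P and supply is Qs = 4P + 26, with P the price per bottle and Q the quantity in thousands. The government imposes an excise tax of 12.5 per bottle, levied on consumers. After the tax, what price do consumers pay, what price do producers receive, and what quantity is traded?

Consumers pay 29; producers receive 16.5; quantity = 92.

Without the tax, 266 − 6P = 4P + 26 gives 10P = 240, so P* = 24 and Q* = 122.
With the tax collected from consumers, demand (in seller-price terms) shifts: Qd = 266 − 6(P + 12.5).
New equilibrium: consumers pay 29, producers receive 16.5, Q = 92. (Wedge: Pb − Ps = 12.5.)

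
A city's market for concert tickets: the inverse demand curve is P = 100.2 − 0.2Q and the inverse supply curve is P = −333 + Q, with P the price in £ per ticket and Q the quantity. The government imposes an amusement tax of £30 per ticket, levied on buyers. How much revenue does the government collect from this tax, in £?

Inverting to Q(P) form: Qd = 501 − 5P; Qs = P + 333.
Before the tax: set 501 − 5P = P + 333 → P* = £28, Q* = 361.
With the tax collected from buyers, demand (in seller-price terms) shifts: Qd = 501 − 5(P + 30).
Solving gives Q = 336 with buyers paying £33 and producers receiving £3 (the £30 wedge).
Revenue = t · Q = 30 · 336 = £10080.

Tax revenue = £10080.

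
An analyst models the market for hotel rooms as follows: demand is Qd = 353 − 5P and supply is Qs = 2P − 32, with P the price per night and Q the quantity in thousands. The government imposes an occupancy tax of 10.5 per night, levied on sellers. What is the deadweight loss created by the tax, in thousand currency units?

Deadweight loss = 78.75 thousand.

Before the tax: set 353 − 5P = 2P − 32 → P* = 55, Q* = 78.
With the tax collected from sellers, supply shifts: Qs = 2(P − 10.5) − 32.
Solving gives Q = 63 with consumers paying 58 and sellers receiving 47.5 (the 10.5 wedge).
Quantity falls by |ΔQ| = |78 − 63| = 15.
DWL = ½ · t · |ΔQ| = ½ · 10.5 · 15 = 78.75.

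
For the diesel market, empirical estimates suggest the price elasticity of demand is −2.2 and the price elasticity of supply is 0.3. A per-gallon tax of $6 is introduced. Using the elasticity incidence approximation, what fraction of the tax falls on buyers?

Incidence ratio: buyers' share ≈ εs / (εs + |εd|) = 0.3 / (0.3 + 2.2) = 0.12.
Supply is the less elastic side, so buyers bear the smaller share.

Buyers' share ≈ 0.12.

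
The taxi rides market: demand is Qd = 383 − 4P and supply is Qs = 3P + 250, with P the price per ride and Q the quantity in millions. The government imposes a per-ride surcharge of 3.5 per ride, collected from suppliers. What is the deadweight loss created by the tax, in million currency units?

Without the tax, 383 − 4P = 3P + 250 gives 7P = 133, so P* = 19 and Q* = 307.
With the tax collected from suppliers, supply shifts: Qs = 3(P − 3.5) + 250.
New equilibrium: buyers pay 20.5, suppliers receive 17, Q = 301. (Wedge: Pb − Ps = 3.5.)
Quantity falls by |ΔQ| = |307 − 301| = 6.
DWL = ½ · t · |ΔQ| = ½ · 3.5 · 6 = 10.5.

Deadweight loss = 10.5 million.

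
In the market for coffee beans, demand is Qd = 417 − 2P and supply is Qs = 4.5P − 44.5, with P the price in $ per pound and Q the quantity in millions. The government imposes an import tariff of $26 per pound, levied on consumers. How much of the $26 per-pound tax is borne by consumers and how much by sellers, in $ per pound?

Before the tax: set 417 − 2P = 4.5P − 44.5 → P* = $71, Q* = 275.
With the tax collected from consumers, demand (in seller-price terms) shifts: Qd = 417 − 2(P + 26).
New equilibrium: consumers pay $89, sellers receive $63, Q = 239. (Wedge: Pb − Ps = 26.)
Burden on consumers: $18; on sellers: $8. (They sum to $26.)
The less price-elastic side of the market bears the larger share of a per-unit tax.

Consumers bear $18 per pound; sellers bear $8 per pound.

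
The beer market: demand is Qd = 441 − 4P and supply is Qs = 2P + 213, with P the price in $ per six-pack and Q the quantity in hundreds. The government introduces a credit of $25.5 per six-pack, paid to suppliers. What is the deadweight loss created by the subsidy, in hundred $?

Deadweight loss = $433.5 hundred.

Without the subsidy, 441 − 4P = 2P + 213 gives 6P = 228, so P* = $38 and Q* = 289.
With a per-unit subsidy paid to suppliers, each receives P + 25.5 per unit sold, so supply becomes Qs = 2(P + 25.5) + 213.
Solving gives Q = 323 with buyers paying $29.5 and suppliers receiving $55 (the $25.5 wedge).
Quantity rises by |ΔQ| = |289 − 323| = 34.
DWL = ½ · t · |ΔQ| = ½ · 25.5 · 34 = $433.5.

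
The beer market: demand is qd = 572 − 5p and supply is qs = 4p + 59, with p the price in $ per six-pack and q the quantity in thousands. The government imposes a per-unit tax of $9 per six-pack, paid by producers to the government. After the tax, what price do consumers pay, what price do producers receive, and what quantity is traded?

Consumers pay $61; producers receive $52; quantity = 267.

Before the tax: set 572 − 5p = 4p + 59 → p* = $57, q* = 287.
With the tax collected from producers, supply shifts: qs = 4(p − 9) + 59.
Solving gives q = 267 with consumers paying $61 and producers receiving $52 (the $9 wedge).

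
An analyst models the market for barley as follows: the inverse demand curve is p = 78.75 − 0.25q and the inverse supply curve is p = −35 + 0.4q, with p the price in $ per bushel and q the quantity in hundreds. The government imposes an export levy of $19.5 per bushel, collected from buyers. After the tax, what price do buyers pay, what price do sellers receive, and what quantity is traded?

Buyers pay $42.5; sellers receive $23; quantity = 145.

Inverting to q(p) form: qd = 315 − 4p; qs = 2.5p + 87.5.
Before the tax: set 315 − 4p = 2.5p + 87.5 → p* = $35, q* = 175.
With the tax collected from buyers, demand (in seller-price terms) shifts: qd = 315 − 4(p + 19.5).
New equilibrium: buyers pay $42.5, sellers receive $23, q = 145. (Wedge: pb − ps = 19.5.)
The less price-elastic side of the market bears the larger share of a per-unit tax.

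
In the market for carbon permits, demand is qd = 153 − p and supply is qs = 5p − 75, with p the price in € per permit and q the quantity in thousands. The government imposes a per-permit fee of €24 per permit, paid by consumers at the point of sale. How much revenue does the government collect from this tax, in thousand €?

Tax revenue = €2280 thousand.

Before the tax: set 153 − p = 5p − 75 → p* = €38, q* = 115.
With the tax collected from consumers, demand (in seller-price terms) shifts: qd = 153 − (p + 24).
Solving gives q = 95 with consumers paying €58 and producers receiving €34 (the €24 wedge).
Revenue = t · Q = 24 · 95 = €2280.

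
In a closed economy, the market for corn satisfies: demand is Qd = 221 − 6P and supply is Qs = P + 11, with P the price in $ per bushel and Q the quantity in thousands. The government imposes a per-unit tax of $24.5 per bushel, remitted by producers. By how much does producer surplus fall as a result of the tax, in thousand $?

Producer surplus falls by $640.5 thousand.

Without the tax, 221 − 6P = P + 11 gives 7P = 210, so P* = $30 and Q* = 41.
With the tax collected from producers, supply shifts: Qs = (P − 24.5) + 11.
Solving gives Q = 20 with consumers paying $33.5 and producers receiving $9 (the $24.5 wedge).
ΔPS is the trapezoid between Q = 20 and Q = 41 of height $21: ½ · (41 + 20) · 21 = $640.5.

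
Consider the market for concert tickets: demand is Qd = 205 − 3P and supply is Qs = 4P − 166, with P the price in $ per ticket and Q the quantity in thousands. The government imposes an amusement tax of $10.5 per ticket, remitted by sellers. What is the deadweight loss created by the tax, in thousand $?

Without the tax, 205 − 3P = 4P − 166 gives 7P = 371, so P* = $53 and Q* = 46.
With the tax collected from sellers, supply shifts: Qs = 4(P − 10.5) − 166.
Solving gives Q = 28 with consumers paying $59 and sellers receiving $48.5 (the $10.5 wedge).
Quantity falls by |ΔQ| = |46 − 28| = 18.
DWL = ½ · t · |ΔQ| = ½ · 10.5 · 18 = $94.5.

Deadweight loss = $94.5 thousand.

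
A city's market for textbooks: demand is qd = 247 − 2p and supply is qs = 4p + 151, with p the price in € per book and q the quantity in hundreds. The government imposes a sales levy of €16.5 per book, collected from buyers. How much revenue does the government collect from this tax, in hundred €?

Before the tax: set 247 − 2p = 4p + 151 → p* = €16, q* = 215.
With the tax collected from buyers, demand (in seller-price terms) shifts: qd = 247 − 2(p + 16.5).
Solving gives q = 193 with buyers paying €27 and suppliers receiving €10.5 (the €16.5 wedge).
Revenue = t · Q = 16.5 · 193 = €3184.5.

Tax revenue = €3184.5 hundred.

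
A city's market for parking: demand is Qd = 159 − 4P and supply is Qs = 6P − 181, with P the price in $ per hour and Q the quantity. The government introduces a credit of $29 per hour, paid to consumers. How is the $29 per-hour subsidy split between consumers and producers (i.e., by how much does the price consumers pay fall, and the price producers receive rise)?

Without the subsidy, 159 − 4P = 6P − 181 gives 10P = 340, so P* = $34 and Q* = 23.
With a per-unit subsidy paid to consumers, each effectively pays P − 29, so demand becomes Qd = 159 − 4(P − 29).
Solving gives Q = 92.6 with consumers paying $16.6 and producers receiving $45.6 (the $29 wedge).
Gain to consumers: $17.4; to producers: $11.6. (They sum to $29.)

Consumers gain $17.4 per hour; producers gain $11.6 per hour.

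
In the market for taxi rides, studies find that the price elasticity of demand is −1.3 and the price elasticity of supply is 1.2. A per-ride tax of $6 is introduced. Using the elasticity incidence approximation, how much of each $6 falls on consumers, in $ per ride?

Incidence ratio: consumers' share ≈ εs / (εs + |εd|) = 1.2 / (1.2 + 1.3) = 0.48.
So consumers bear ≈ 0.48 × $6 = $2.88; producers bear $3.12.

Consumers bear ≈ $2.88 per ride.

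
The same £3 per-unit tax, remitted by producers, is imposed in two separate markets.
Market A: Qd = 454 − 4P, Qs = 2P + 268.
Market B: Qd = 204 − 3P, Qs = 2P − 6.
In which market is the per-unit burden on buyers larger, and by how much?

Market A: pre-tax P* = £31, Q* = 330; post-tax Q = 326; per-unit burden on buyers = £1.
Market B: pre-tax P* = £42, Q* = 78; post-tax Q = 74.4; per-unit burden on buyers = £1.2.
Difference: £1 vs £1.2 → market B is larger by £0.2.

Market B, by £0.2.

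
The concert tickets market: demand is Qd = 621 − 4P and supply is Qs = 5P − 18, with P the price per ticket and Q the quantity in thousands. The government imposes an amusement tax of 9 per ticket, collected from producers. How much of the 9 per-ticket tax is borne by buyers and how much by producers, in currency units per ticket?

Buyers bear 5 per ticket; producers bear 4 per ticket.

Without the tax, 621 − 4P = 5P − 18 gives 9P = 639, so P* = 71 and Q* = 337.
With the tax collected from producers, supply shifts: Qs = 5(P − 9) − 18.
Solving gives Q = 317 with buyers paying 76 and producers receiving 67 (the 9 wedge).
Burden on buyers: 5; on producers: 4. (They sum to 9.)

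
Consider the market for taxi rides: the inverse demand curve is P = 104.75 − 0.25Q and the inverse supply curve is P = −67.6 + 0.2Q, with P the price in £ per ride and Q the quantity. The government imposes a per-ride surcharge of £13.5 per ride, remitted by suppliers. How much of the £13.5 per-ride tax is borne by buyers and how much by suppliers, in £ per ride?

Inverting to Q(P) form: Qd = 419 − 4P; Qs = 5P + 338.
Before the tax: set 419 − 4P = 5P + 338 → P* = £9, Q* = 383.
With the tax collected from suppliers, supply shifts: Qs = 5(P − 13.5) + 338.
Solving gives Q = 353 with buyers paying £16.5 and suppliers receiving £3 (the £13.5 wedge).
Burden on buyers: £7.5; on suppliers: £6. (They sum to £13.5.)

Buyers bear £7.5 per ride; suppliers bear £6 per ride.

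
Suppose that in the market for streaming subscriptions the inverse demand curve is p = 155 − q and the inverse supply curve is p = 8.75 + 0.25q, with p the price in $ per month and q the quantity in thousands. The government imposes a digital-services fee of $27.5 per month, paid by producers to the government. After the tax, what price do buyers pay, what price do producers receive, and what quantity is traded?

Buyers pay $60; producers receive $32.5; quantity = 95.

Rewrite in direct form: qd = 155 − p and qs = 4p − 35.
Without the tax, 155 − p = 4p − 35 gives 5p = 190, so p* = $38 and q* = 117.
With the tax collected from producers, supply shifts: qs = 4(p − 27.5) − 35.
Solving gives q = 95 with buyers paying $60 and producers receiving $32.5 (the $27.5 wedge).
The less price-elastic side of the market bears the larger share of a per-unit tax.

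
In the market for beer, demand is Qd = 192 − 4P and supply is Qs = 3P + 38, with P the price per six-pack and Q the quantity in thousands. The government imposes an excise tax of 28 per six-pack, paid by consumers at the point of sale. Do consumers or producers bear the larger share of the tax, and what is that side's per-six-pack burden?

Before the tax: set 192 − 4P = 3P + 38 → P* = 22, Q* = 104.
With the tax collected from consumers, demand (in seller-price terms) shifts: Qd = 192 − 4(P + 28).
Solving gives Q = 56 with consumers paying 34 and producers receiving 6 (the 28 wedge).
Per-six-pack burden: consumers 12, producers 16.
Producers take the larger share because supply is less price-elastic here (demand slope 4 vs supply slope 3).
The less price-elastic side of the market bears the larger share of a per-unit tax.

Producers bear the larger share: 16 per six-pack.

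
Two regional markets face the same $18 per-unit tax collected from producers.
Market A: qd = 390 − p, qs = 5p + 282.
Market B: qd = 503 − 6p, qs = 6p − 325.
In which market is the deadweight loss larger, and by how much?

Market A: pre-tax p* = $18, q* = 372; post-tax q = 357; deadweight loss = $135.
Market B: pre-tax p* = $69, q* = 89; post-tax q = 35; deadweight loss = $486.
Difference: $135 vs $486 → market B is larger by $351.

Market B, by $351.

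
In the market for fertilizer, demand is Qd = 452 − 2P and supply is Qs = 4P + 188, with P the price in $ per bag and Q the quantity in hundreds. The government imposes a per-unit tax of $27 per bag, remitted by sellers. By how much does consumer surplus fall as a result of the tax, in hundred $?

Consumer surplus falls by $6228 hundred.

Before the tax: set 452 − 2P = 4P + 188 → P* = $44, Q* = 364.
With the tax collected from sellers, supply shifts: Qs = 4(P − 27) + 188.
Solving gives Q = 328 with consumers paying $62 and sellers receiving $35 (the $27 wedge).
ΔCS is the trapezoid between Q = 328 and Q = 364 of height $18: ½ · (364 + 328) · 18 = $6228.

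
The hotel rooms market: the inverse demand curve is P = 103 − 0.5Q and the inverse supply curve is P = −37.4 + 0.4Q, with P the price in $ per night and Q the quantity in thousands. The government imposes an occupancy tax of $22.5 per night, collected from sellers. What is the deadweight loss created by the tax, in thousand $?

Deadweight loss = $281.25 thousand.

Rewrite in direct form: Qd = 206 − 2P and Qs = 2.5P + 93.5.
Without the tax, 206 − 2P = 2.5P + 93.5 gives 4.5P = 112.5, so P* = $25 and Q* = 156.
With the tax collected from sellers, supply shifts: Qs = 2.5(P − 22.5) + 93.5.
Solving gives Q = 131 with buyers paying $37.5 and sellers receiving $15 (the $22.5 wedge).
Quantity falls by |ΔQ| = |156 − 131| = 25.
DWL = ½ · t · |ΔQ| = ½ · 22.5 · 25 = $281.25.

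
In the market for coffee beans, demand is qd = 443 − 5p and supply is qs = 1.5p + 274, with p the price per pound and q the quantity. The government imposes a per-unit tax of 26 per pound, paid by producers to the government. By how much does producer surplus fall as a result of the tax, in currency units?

Producer surplus falls by 5960.

Before the tax: set 443 − 5p = 1.5p + 274 → p* = 26, q* = 313.
With the tax collected from producers, supply shifts: qs = 1.5(p − 26) + 274.
New equilibrium: consumers pay 32, producers receive 6, q = 283. (Wedge: pb − ps = 26.)
ΔPS is the trapezoid between Q = 283 and Q = 313 of height 20: ½ · (313 + 283) · 20 = 5960.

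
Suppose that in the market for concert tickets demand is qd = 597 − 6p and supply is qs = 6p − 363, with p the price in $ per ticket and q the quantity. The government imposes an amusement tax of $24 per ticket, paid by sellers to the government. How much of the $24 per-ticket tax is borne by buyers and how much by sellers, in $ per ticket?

Buyers bear $12 per ticket; sellers bear $12 per ticket.

Before the tax: set 597 − 6p = 6p − 363 → p* = $80, q* = 117.
With the tax collected from sellers, supply shifts: qs = 6(p − 24) − 363.
New equilibrium: buyers pay $92, sellers receive $68, q = 45. (Wedge: pb − ps = 24.)
Burden on buyers: $12; on sellers: $12. (They sum to $24.)
The less price-elastic side of the market bears the larger share of a per-unit tax.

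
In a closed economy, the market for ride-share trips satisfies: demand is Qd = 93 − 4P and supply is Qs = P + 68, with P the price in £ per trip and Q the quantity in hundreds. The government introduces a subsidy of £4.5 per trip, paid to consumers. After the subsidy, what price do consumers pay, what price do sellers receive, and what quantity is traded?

Consumers pay £4.1; sellers receive £8.6; quantity = 76.6.

Before the subsidy: set 93 − 4P = P + 68 → P* = £5, Q* = 73.
With a per-unit subsidy paid to consumers, each effectively pays P − 4.5, so demand becomes Qd = 93 − 4(P − 4.5).
New equilibrium: consumers pay £4.1, sellers receive £8.6, Q = 76.6. (Wedge: Pb − Ps = −4.5.)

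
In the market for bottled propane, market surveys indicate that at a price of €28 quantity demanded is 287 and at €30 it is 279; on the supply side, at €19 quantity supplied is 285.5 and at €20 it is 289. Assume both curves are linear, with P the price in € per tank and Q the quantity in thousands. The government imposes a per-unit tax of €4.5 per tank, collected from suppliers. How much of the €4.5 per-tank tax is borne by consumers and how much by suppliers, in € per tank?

Consumers bear €2.1 per tank; suppliers bear €2.4 per tank.

Demand slope: (279 − 287)/(30 − 28) = -4, so Qd = 399 − 4P.
Supply slope: (289 − 285.5)/(20 − 19) = 3.5, so Qs = 3.5P + 219.
Before the tax: set 399 − 4P = 3.5P + 219 → P* = €24, Q* = 303.
With the tax collected from suppliers, supply shifts: Qs = 3.5(P − 4.5) + 219.
New equilibrium: consumers pay €26.1, suppliers receive €21.6, Q = 294.6. (Wedge: Pb − Ps = 4.5.)
Burden on consumers: €2.1; on suppliers: €2.4. (They sum to €4.5.)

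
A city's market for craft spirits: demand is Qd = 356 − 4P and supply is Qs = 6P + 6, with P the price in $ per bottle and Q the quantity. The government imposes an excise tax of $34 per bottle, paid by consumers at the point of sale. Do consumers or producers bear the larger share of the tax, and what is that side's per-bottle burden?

Without the tax, 356 − 4P = 6P + 6 gives 10P = 350, so P* = $35 and Q* = 216.
With the tax collected from consumers, demand (in seller-price terms) shifts: Qd = 356 − 4(P + 34).
Solving gives Q = 134.4 with consumers paying $55.4 and producers receiving $21.4 (the $34 wedge).
Per-bottle burden: consumers $20.4, producers $13.6.
Consumers take the larger share because demand is less price-elastic here (demand slope 4 vs supply slope 6).
The less price-elastic side of the market bears the larger share of a per-unit tax.

Consumers bear the larger share: $20.4 per bottle.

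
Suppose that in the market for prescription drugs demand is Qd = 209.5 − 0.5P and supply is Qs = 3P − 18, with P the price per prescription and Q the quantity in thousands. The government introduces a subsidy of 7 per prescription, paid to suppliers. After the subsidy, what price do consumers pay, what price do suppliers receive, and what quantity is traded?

Consumers pay 59; suppliers receive 66; quantity = 180.

Without the subsidy, 209.5 − 0.5P = 3P − 18 gives 3.5P = 227.5, so P* = 65 and Q* = 177.
With a per-unit subsidy paid to suppliers, each receives P + 7 per unit sold, so supply becomes Qs = 3(P + 7) − 18.
Solving gives Q = 180 with consumers paying 59 and suppliers receiving 66 (the 7 wedge).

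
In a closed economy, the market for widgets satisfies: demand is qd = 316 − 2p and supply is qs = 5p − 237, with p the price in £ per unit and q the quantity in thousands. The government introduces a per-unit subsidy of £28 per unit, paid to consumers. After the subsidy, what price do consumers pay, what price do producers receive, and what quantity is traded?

Before the subsidy: set 316 − 2p = 5p − 237 → p* = £79, q* = 158.
With a per-unit subsidy paid to consumers, each effectively pays p − 28, so demand becomes qd = 316 − 2(p − 28).
Solving gives q = 198 with consumers paying £59 and producers receiving £87 (the £28 wedge).

Consumers pay £59; producers receive £87; quantity = 198.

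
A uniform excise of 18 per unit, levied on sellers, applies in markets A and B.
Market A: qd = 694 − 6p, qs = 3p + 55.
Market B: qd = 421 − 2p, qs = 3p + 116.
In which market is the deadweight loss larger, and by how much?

Market A: pre-tax p* = 71, q* = 268; post-tax q = 232; deadweight loss = 324.
Market B: pre-tax p* = 61, q* = 299; post-tax q = 277.4; deadweight loss = 194.4.
Difference: 324 vs 194.4 → market A is larger by 129.6.

Market A, by 129.6.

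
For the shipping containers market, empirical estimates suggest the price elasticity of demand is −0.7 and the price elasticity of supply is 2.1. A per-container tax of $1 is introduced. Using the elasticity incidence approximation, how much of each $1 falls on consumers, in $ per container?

Consumers bear ≈ $0.75 per container.

Incidence ratio: consumers' share ≈ εs / (εs + |εd|) = 2.1 / (2.1 + 0.7) = 0.75.
So consumers bear ≈ 0.75 × $1 = $0.75; sellers bear $0.25.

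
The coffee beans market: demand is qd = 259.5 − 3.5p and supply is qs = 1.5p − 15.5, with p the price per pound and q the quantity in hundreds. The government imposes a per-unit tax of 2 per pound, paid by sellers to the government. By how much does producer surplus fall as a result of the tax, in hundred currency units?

Producer surplus falls by 92.33 hundred.

Before the tax: set 259.5 − 3.5p = 1.5p − 15.5 → p* = 55, q* = 67.
With the tax collected from sellers, supply shifts: qs = 1.5(p − 2) − 15.5.
New equilibrium: consumers pay 55.6, sellers receive 53.6, q = 64.9. (Wedge: pb − ps = 2.)
ΔPS is the trapezoid between Q = 64.9 and Q = 67 of height 1.4: ½ · (67 + 64.9) · 1.4 = 92.33.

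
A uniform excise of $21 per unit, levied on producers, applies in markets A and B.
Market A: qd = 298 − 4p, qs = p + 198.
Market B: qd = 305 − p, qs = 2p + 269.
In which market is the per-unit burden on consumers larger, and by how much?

Market A: pre-tax p* = $20, q* = 218; post-tax q = 201.2; per-unit burden on consumers = $4.2.
Market B: pre-tax p* = $12, q* = 293; post-tax q = 279; per-unit burden on consumers = $14.
Difference: $4.2 vs $14 → market B is larger by $9.8.

Market B, by $9.8.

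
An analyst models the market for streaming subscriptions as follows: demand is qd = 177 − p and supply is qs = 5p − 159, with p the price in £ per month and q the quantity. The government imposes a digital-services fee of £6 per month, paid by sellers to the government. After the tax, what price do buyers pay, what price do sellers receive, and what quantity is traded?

Without the tax, 177 − p = 5p − 159 gives 6p = 336, so p* = £56 and q* = 121.
With the tax collected from sellers, supply shifts: qs = 5(p − 6) − 159.
Solving gives q = 116 with buyers paying £61 and sellers receiving £55 (the £6 wedge).
The less price-elastic side of the market bears the larger share of a per-unit tax.

Buyers pay £61; sellers receive £55; quantity = 116.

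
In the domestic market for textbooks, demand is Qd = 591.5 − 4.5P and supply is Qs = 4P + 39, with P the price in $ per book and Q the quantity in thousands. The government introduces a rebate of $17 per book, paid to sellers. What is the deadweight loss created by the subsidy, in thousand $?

Without the subsidy, 591.5 − 4.5P = 4P + 39 gives 8.5P = 552.5, so P* = $65 and Q* = 299.
With a per-unit subsidy paid to sellers, each receives P + 17 per unit sold, so supply becomes Qs = 4(P + 17) + 39.
New equilibrium: consumers pay $57, sellers receive $74, Q = 335. (Wedge: Pb − Ps = −17.)
Quantity rises by |ΔQ| = |299 − 335| = 36.
DWL = ½ · t · |ΔQ| = ½ · 17 · 36 = $306.

Deadweight loss = $306 thousand.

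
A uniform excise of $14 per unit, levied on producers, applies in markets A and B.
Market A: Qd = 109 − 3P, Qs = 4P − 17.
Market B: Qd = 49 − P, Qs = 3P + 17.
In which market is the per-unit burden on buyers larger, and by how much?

Market B, by $2.5.

Market A: pre-tax P* = $18, Q* = 55; post-tax Q = 31; per-unit burden on buyers = $8.
Market B: pre-tax P* = $8, Q* = 41; post-tax Q = 30.5; per-unit burden on buyers = $10.5.
Difference: $8 vs $10.5 → market B is larger by $2.5.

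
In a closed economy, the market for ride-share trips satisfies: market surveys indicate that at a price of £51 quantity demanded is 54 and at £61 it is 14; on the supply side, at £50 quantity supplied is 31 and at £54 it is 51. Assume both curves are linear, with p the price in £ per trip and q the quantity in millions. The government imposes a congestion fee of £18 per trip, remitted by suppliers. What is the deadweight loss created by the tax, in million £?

Deadweight loss = £360 million.

Demand slope: (14 − 54)/(61 − 51) = -4, so qd = 258 − 4p.
Supply slope: (51 − 31)/(54 − 50) = 5, so qs = 5p − 219.
Without the tax, 258 − 4p = 5p − 219 gives 9p = 477, so p* = £53 and q* = 46.
With the tax collected from suppliers, supply shifts: qs = 5(p − 18) − 219.
Solving gives q = 6 with consumers paying £63 and suppliers receiving £45 (the £18 wedge).
Quantity falls by |ΔQ| = |46 − 6| = 40.
DWL = ½ · t · |ΔQ| = ½ · 18 · 40 = £360.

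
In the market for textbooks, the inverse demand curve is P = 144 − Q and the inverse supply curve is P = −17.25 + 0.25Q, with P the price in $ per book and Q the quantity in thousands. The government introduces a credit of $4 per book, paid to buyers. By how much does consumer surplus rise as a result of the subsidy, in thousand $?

Rewrite in direct form: Qd = 144 − P and Qs = 4P + 69.
Before the subsidy: set 144 − P = 4P + 69 → P* = $15, Q* = 129.
With a per-unit subsidy paid to buyers, each effectively pays P − 4, so demand becomes Qd = 144 − (P − 4).
Solving gives Q = 132.2 with buyers paying $11.8 and suppliers receiving $15.8 (the $4 wedge).
ΔCS is the trapezoid between Q = 132.2 and Q = 129 of height $3.2: ½ · (129 + 132.2) · 3.2 = $417.92.

Consumer surplus rises by $417.92 thousand.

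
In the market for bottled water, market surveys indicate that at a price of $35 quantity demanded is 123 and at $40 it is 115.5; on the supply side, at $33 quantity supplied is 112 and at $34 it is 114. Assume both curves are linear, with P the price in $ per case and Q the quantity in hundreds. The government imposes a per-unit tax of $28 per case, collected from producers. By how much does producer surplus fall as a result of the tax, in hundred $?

Demand slope: (115.5 − 123)/(40 − 35) = -1.5, so Qd = 175.5 − 1.5P.
Supply slope: (114 − 112)/(34 − 33) = 2, so Qs = 2P + 46.
Without the tax, 175.5 − 1.5P = 2P + 46 gives 3.5P = 129.5, so P* = $37 and Q* = 120.
With the tax collected from producers, supply shifts: Qs = 2(P − 28) + 46.
Solving gives Q = 96 with buyers paying $53 and producers receiving $25 (the $28 wedge).
ΔPS is the trapezoid between Q = 96 and Q = 120 of height $12: ½ · (120 + 96) · 12 = $1296.

Producer surplus falls by $1296 hundred.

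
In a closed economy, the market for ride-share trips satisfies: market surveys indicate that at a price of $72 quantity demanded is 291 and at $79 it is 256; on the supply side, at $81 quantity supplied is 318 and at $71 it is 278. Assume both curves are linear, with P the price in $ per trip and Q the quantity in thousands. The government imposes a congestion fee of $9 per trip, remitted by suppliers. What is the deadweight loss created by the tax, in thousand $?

Demand slope: (256 − 291)/(79 − 72) = -5, so Qd = 651 − 5P.
Supply slope: (278 − 318)/(71 − 81) = 4, so Qs = 4P − 6.
Before the tax: set 651 − 5P = 4P − 6 → P* = $73, Q* = 286.
With the tax collected from suppliers, supply shifts: Qs = 4(P − 9) − 6.
Solving gives Q = 266 with buyers paying $77 and suppliers receiving $68 (the $9 wedge).
Quantity falls by |ΔQ| = |286 − 266| = 20.
DWL = ½ · t · |ΔQ| = ½ · 9 · 20 = $90.

Deadweight loss = $90 thousand.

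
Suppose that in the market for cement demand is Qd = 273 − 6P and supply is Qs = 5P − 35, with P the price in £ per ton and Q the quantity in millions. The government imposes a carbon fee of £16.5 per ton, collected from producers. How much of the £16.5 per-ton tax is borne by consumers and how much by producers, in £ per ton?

Before the tax: set 273 − 6P = 5P − 35 → P* = £28, Q* = 105.
With the tax collected from producers, supply shifts: Qs = 5(P − 16.5) − 35.
Solving gives Q = 60 with consumers paying £35.5 and producers receiving £19 (the £16.5 wedge).
Burden on consumers: £7.5; on producers: £9. (They sum to £16.5.)

Consumers bear £7.5 per ton; producers bear £9 per ton.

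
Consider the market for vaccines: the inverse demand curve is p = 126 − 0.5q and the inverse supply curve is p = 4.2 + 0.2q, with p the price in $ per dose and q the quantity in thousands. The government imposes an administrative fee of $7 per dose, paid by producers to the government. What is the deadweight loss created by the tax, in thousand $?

Rewrite in direct form: qd = 252 − 2p and qs = 5p − 21.
Without the tax, 252 − 2p = 5p − 21 gives 7p = 273, so p* = $39 and q* = 174.
With the tax collected from producers, supply shifts: qs = 5(p − 7) − 21.
New equilibrium: buyers pay $44, producers receive $37, q = 164. (Wedge: pb − ps = 7.)
Quantity falls by |ΔQ| = |174 − 164| = 10.
DWL = ½ · t · |ΔQ| = ½ · 7 · 10 = $35.

Deadweight loss = $35 thousand.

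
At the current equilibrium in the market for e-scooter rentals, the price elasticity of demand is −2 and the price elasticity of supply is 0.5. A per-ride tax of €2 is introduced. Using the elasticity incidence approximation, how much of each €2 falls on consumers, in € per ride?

Incidence ratio: consumers' share ≈ εs / (εs + |εd|) = 0.5 / (0.5 + 2) = 0.2.
So consumers bear ≈ 0.2 × €2 = €0.4; producers bear €1.6.

Consumers bear ≈ €0.4 per ride.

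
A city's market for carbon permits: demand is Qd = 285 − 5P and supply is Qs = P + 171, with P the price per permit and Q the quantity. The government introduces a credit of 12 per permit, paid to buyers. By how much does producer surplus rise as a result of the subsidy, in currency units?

Producer surplus rises by 1950.

Before the subsidy: set 285 − 5P = P + 171 → P* = 19, Q* = 190.
With a per-unit subsidy paid to buyers, each effectively pays P − 12, so demand becomes Qd = 285 − 5(P − 12).
Solving gives Q = 200 with buyers paying 17 and sellers receiving 29 (the 12 wedge).
ΔPS is the trapezoid between Q = 200 and Q = 190 of height 10: ½ · (190 + 200) · 10 = 1950.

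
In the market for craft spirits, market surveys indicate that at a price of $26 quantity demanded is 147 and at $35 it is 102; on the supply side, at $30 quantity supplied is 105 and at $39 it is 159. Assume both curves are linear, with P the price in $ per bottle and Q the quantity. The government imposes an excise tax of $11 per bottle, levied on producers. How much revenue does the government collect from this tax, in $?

Tax revenue = $957.

Demand slope: (102 − 147)/(35 − 26) = -5, so Qd = 277 − 5P.
Supply slope: (159 − 105)/(39 − 30) = 6, so Qs = 6P − 75.
Without the tax, 277 − 5P = 6P − 75 gives 11P = 352, so P* = $32 and Q* = 117.
With the tax collected from producers, supply shifts: Qs = 6(P − 11) − 75.
Solving gives Q = 87 with consumers paying $38 and producers receiving $27 (the $11 wedge).
Revenue = t · Q = 11 · 87 = $957.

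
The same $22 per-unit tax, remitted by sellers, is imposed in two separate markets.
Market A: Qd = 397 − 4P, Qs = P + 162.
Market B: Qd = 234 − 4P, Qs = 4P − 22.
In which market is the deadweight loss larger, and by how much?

Market B, by $290.4.

Market A: pre-tax P* = $47, Q* = 209; post-tax Q = 191.4; deadweight loss = $193.6.
Market B: pre-tax P* = $32, Q* = 106; post-tax Q = 62; deadweight loss = $484.
Difference: $193.6 vs $484 → market B is larger by $290.4.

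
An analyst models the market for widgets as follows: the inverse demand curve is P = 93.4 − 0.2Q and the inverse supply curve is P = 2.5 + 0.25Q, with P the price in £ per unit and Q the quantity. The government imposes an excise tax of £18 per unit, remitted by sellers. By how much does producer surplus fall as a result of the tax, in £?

Inverting to Q(P) form: Qd = 467 − 5P; Qs = 4P − 10.
Without the tax, 467 − 5P = 4P − 10 gives 9P = 477, so P* = £53 and Q* = 202.
With the tax collected from sellers, supply shifts: Qs = 4(P − 18) − 10.
Solving gives Q = 162 with buyers paying £61 and sellers receiving £43 (the £18 wedge).
ΔPS is the trapezoid between Q = 162 and Q = 202 of height £10: ½ · (202 + 162) · 10 = £1820.

Producer surplus falls by £1820.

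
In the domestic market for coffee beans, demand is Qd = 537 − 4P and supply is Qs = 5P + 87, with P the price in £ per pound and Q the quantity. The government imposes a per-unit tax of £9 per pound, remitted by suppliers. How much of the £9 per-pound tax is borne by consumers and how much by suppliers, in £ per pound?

Consumers bear £5 per pound; suppliers bear £4 per pound.

Without the tax, 537 − 4P = 5P + 87 gives 9P = 450, so P* = £50 and Q* = 337.
With the tax collected from suppliers, supply shifts: Qs = 5(P − 9) + 87.
Solving gives Q = 317 with consumers paying £55 and suppliers receiving £46 (the £9 wedge).
Burden on consumers: £5; on suppliers: £4. (They sum to £9.)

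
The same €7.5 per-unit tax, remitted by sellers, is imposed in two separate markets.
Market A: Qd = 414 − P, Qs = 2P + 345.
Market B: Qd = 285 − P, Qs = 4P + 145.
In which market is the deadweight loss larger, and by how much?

Market B, by €3.75.

Market A: pre-tax P* = €23, Q* = 391; post-tax Q = 386; deadweight loss = €18.75.
Market B: pre-tax P* = €28, Q* = 257; post-tax Q = 251; deadweight loss = €22.5.
Difference: €18.75 vs €22.5 → market B is larger by €3.75.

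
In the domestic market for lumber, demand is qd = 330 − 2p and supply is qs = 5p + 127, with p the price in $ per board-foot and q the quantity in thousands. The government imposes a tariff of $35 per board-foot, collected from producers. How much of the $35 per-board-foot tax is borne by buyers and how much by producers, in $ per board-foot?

Buyers bear $25 per board-foot; producers bear $10 per board-foot.

Before the tax: set 330 − 2p = 5p + 127 → p* = $29, q* = 272.
With the tax collected from producers, supply shifts: qs = 5(p − 35) + 127.
New equilibrium: buyers pay $54, producers receive $19, q = 222. (Wedge: pb − ps = 35.)
Burden on buyers: $25; on producers: $10. (They sum to $35.)
The less price-elastic side of the market bears the larger share of a per-unit tax.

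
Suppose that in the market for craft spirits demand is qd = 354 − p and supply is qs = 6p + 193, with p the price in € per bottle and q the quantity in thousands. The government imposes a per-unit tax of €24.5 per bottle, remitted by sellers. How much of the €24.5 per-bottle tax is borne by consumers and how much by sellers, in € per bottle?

Consumers bear €21 per bottle; sellers bear €3.5 per bottle.

Before the tax: set 354 − p = 6p + 193 → p* = €23, q* = 331.
With the tax collected from sellers, supply shifts: qs = 6(p − 24.5) + 193.
Solving gives q = 310 with consumers paying €44 and sellers receiving €19.5 (the €24.5 wedge).
Burden on consumers: €21; on sellers: €3.5. (They sum to €24.5.)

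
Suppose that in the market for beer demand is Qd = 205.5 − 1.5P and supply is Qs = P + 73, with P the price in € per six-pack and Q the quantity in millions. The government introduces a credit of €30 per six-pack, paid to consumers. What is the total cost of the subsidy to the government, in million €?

Without the subsidy, 205.5 − 1.5P = P + 73 gives 2.5P = 132.5, so P* = €53 and Q* = 126.
With a per-unit subsidy paid to consumers, each effectively pays P − 30, so demand becomes Qd = 205.5 − 1.5(P − 30).
Solving gives Q = 144 with consumers paying €41 and sellers receiving €71 (the €30 wedge).
Outlay = t · Q = 30 · 144 = €4320.

Government outlay = €4320 million.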